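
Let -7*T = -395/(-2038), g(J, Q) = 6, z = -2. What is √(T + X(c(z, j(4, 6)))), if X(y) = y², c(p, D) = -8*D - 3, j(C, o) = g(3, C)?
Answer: 13*√3132228694/14266 ≈ 51.000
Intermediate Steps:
j(C, o) = 6
T = -395/14266 (T = -(-395)/(7*(-2038)) = -(-395)*(-1)/(7*2038) = -⅐*395/2038 = -395/14266 ≈ -0.027688)
c(p, D) = -3 - 8*D
√(T + X(c(z, j(4, 6)))) = √(-395/14266 + (-3 - 8*6)²) = √(-395/14266 + (-3 - 48)²) = √(-395/14266 + (-51)²) = √(-395/14266 + 2601) = √(37105471/14266) = 13*√3132228694/14266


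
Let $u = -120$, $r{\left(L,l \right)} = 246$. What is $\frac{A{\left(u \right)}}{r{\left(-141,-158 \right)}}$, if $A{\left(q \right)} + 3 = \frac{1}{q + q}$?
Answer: $- \frac{721}{59040} \approx -0.012212$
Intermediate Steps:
$A{\left(q \right)} = -3 + \frac{1}{2 q}$ ($A{\left(q \right)} = -3 + \frac{1}{q + q} = -3 + \frac{1}{2 q}$)
$\frac{A{\left(u \right)}}{r{\left(-141,-158 \right)}} = \frac{-3 + \frac{1}{2 \left(-120\right)}}{246} = \left(-3 + \frac{1}{2} \left(- \frac{1}{120}\right)\right) \frac{1}{246} = \left(-3 - \frac{1}{240}\right) \frac{1}{246} = \left(- \frac{721}{240}\right) \frac{1}{246} = - \frac{721}{59040}$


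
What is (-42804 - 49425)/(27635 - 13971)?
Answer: -92229/13664 ≈ -6.7498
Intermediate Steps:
(-42804 - 49425)/(27635 - 13971) = -92229/13664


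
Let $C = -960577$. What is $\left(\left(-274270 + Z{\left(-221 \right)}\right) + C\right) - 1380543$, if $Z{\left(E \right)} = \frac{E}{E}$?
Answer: $-2615389$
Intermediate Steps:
$Z{\left(E \right)} = 1$
$\left(\left(-274270 + Z{\left(-221 \right)}\right) + C\right) - 1380543 = \left(\left(-274270 + 1\right) - 960577\right) - 1380543 = \left(-274269 - 960577\right) - 1380543 = -1234846 - 1380543 = -2615389$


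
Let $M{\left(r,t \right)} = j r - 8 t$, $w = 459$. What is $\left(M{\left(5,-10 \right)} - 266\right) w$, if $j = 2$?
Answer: $-80784$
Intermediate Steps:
$M{\left(r,t \right)} = - 8 t + 2 r$ ($M{\left(r,t \right)} = 2 r - 8 t = - 8 t + 2 r$)
$\left(M{\left(5,-10 \right)} - 266\right) w = \left(\left(\left(-8\right) \left(-10\right) + 2 \cdot 5\right) - 266\right) 459 = \left(\left(80 + 10\right) - 266\right) 459 = \left(90 - 266\right) 459 = \left(-176\right) 459 = -80784$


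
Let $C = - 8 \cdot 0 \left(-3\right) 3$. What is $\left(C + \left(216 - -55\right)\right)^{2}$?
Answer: $73441$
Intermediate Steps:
$C = 0$ ($C = - 8 \cdot 0 \cdot 3 = \left(-8\right) 0 = 0$)
$\left(C + \left(216 - -55\right)\right)^{2} = \left(0 + \left(216 - -55\right)\right)^{2} = \left(0 + \left(216 + 55\right)\right)^{2} = \left(0 + 271\right)^{2} = 271^{2} = 73441$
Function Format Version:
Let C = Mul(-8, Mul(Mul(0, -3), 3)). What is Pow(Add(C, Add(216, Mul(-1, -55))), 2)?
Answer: 73441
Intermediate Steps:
C = 0 (C = Mul(-8, Mul(0, 3)) = Mul(-8, 0) = 0)
Pow(Add(C, Add(216, Mul(-1, -55))), 2) = Pow(Add(0, Add(216, Mul(-1, -55))), 2) = Pow(Add(0, Add(216, 55)), 2) = Pow(Add(0, 271), 2) = Pow(271, 2) = 73441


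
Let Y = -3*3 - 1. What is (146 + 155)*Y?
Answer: -3010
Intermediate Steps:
Y = -10 (Y = -9 - 1 = -10)
(146 + 155)*Y = (146 + 155)*(-10) = 301*(-10) = -3010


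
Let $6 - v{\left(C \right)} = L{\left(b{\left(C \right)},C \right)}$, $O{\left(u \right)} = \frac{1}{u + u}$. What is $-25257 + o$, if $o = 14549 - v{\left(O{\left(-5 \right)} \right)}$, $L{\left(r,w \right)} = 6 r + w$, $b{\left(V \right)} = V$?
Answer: $- \frac{107147}{10} \approx -10715.0$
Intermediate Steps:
$O{\left(u \right)} = \frac{1}{2 u}$
$L{\left(r,w \right)} = w + 6 r$
$v{\left(C \right)} = 6 - 7 C$ ($v{\left(C \right)} = 6 - \left(C + 6 C\right) = 6 - 7 C$)
$o = \frac{145423}{10}$ ($o = 14549 - \left(6 - 7 \frac{1}{2 \left(-5\right)}\right) = 14549 - \left(6 - 7 \cdot \frac{1}{2} \left(- \frac{1}{5}\right)\right) = 14549 - \left(6 - - \frac{7}{10}\right) = 14549 - \left(6 + \frac{7}{10}\right) = 14549 - \frac{67}{10} = \frac{145423}{10} \approx 14542.0$)
$-25257 + o = -25257 + \frac{145423}{10} = - \frac{107147}{10}$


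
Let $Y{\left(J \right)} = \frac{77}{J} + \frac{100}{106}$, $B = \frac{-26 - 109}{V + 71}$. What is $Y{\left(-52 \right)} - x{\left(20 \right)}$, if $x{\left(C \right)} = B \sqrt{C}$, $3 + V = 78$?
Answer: $- \frac{1481}{2756} + \frac{135 \sqrt{5}}{73} \approx 3.5978$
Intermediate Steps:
$V = 75$ ($V = -3 + 78 = 75$)
$B = - \frac{135}{146}$ ($B = \frac{-26 - 109}{75 + 71} = - \frac{135}{146} \approx -0.92466$)
$x{\left(C \right)} = - \frac{135 \sqrt{C}}{146}$
$Y{\left(J \right)} = \frac{50}{53} + \frac{77}{J}$ ($Y{\left(J \right)} = \frac{77}{J} + 100 \cdot \frac{1}{106} = \frac{77}{J} + \frac{50}{53} = \frac{50}{53} + \frac{77}{J}$)
$Y{\left(-52 \right)} - x{\left(20 \right)} = \left(\frac{50}{53} + \frac{77}{-52}\right) - - \frac{135 \sqrt{20}}{146} = \left(\frac{50}{53} + 77 \left(- \frac{1}{52}\right)\right) - - \frac{135 \cdot 2 \sqrt{5}}{146} = \left(\frac{50}{53} - \frac{77}{52}\right) - - \frac{135 \sqrt{5}}{73} = - \frac{1481}{2756} + \frac{135 \sqrt{5}}{73}$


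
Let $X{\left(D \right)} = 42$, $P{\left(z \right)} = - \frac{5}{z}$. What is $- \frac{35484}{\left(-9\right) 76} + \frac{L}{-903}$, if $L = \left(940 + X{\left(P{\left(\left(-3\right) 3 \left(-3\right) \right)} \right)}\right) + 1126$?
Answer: $\frac{283335}{5719} \approx 49.543$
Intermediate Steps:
$L = 2108$ ($L = \left(940 + 42\right) + 1126 = 982 + 1126 = 2108$)
$- \frac{35484}{\left(-9\right) 76} + \frac{L}{-903} = - \frac{35484}{\left(-9\right) 76} + \frac{2108}{-903} = - \frac{35484}{-684} + 2108 \left(- \frac{1}{903}\right) = \left(-35484\right) \left(- \frac{1}{684}\right) - \frac{2108}{903} = \frac{2957}{57} - \frac{2108}{903} = \frac{283335}{5719}$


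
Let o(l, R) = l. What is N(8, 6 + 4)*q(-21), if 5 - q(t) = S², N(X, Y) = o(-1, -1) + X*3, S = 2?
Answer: 23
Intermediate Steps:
N(X, Y) = -1 + 3*X (N(X, Y) = -1 + X*3 = -1 + 3*X)
q(t) = 1 (q(t) = 5 - 1*2² = 5 - 1*4 = 5 - 4 = 1)
N(8, 6 + 4)*q(-21) = (-1 + 3*8)*1 = (-1 + 24)*1 = 23*1 = 23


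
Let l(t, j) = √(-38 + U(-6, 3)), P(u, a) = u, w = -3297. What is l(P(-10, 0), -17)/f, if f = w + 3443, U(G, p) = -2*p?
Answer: I*√11/73 ≈ 0.045433*I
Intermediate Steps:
f = 146 (f = -3297 + 3443 = 146)
l(t, j) = 2*I*√11 (l(t, j) = √(-38 - 2*3) = √(-38 - 6) = √(-44) = 2*I*√11)
l(P(-10, 0), -17)/f = (2*I*√11)/146 = (2*I*√11)*(1/146) = I*√11/73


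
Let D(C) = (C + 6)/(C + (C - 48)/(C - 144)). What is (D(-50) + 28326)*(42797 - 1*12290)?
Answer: 4148872498758/4801 ≈ 8.6417e+8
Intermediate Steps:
D(C) = (6 + C)/(C + (-48 + C)/(-144 + C))
(D(-50) + 28326)*(42797 - 1*12290) = ((864 - 1*(-50)² + 138*(-50))/(48 - 1*(-50)² + 143*(-50)) + 28326)*(42797 - 1*12290) = ((864 - 1*2500 - 6900)/(48 - 1*2500 - 7150) + 28326)*(42797 - 12290) = ((864 - 2500 - 6900)/(48 - 2500 - 7150) + 28326)*30507 = (-8536/(-9602) + 28326)*30507 = (-1/9602*(-8536) + 28326)*30507 = (4268/4801 + 28326)*30507 = (135997394/4801)*30507 = 4148872498758/4801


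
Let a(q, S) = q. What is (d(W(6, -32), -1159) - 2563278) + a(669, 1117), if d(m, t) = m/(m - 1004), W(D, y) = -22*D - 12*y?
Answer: -481770555/188 ≈ -2.5626e+6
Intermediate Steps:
d(m, t) = m/(-1004 + m)
(d(W(6, -32), -1159) - 2563278) + a(669, 1117) = ((-22*6 - 12*(-32))/(-1004 + (-22*6 - 12*(-32))) - 2563278) + 669 = ((-132 + 384)/(-1004 + (-132 + 384)) - 2563278) + 669 = (252/(-1004 + 252) - 2563278) + 669 = (252/(-752) - 2563278) + 669 = (252*(-1/752) - 2563278) + 669 = (-63/188 - 2563278) + 669 = -481896327/188 + 669 = -481770555/188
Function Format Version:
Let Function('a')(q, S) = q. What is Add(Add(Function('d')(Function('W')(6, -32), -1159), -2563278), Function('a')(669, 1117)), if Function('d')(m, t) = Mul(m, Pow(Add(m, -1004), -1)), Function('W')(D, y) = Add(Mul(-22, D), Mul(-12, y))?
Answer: Rational(-481770555, 188) ≈ -2.5626e+6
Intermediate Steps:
Function('d')(m, t) = Mul(m, Pow(Add(-1004, m), -1))
Add(Add(Function('d')(Function('W')(6, -32), -1159), -2563278), Function('a')(669, 1117)) = Add(Add(Mul(Add(Mul(-22, 6), Mul(-12, -32)), Pow(Add(-1004, Add(Mul(-22, 6), Mul(-12, -32))), -1)), -2563278), 669) = Add(Add(Mul(Add(-132, 384), Pow(Add(-1004, Add(-132, 384)), -1)), -2563278), 669) = Add(Add(Mul(252, Pow(Add(-1004, 252), -1)), -2563278), 669) = Add(Add(Mul(252, Pow(-752, -1)), -2563278), 669) = Add(Add(Mul(252, Rational(-1, 752)), -2563278), 669) = Add(Add(Rational(-63, 188), -2563278), 669) = Add(Rational(-481896327, 188), 669) = Rational(-481770555, 188)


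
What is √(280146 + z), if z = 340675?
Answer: √620821 ≈ 787.92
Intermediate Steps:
√(280146 + z) = √(280146 + 340675) = √620821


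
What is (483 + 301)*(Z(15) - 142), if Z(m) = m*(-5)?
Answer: -170128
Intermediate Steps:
Z(m) = -5*m
(483 + 301)*(Z(15) - 142) = (483 + 301)*(-5*15 - 142) = 784*(-75 - 142) = 784*(-217) = -170128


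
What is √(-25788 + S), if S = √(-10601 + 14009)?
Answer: 2*√(-6447 + √213) ≈ 160.4*I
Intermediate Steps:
S = 4*√213 (S = √3408 = 4*√213 ≈ 58.378)
√(-25788 + S) = √(-25788 + 4*√213)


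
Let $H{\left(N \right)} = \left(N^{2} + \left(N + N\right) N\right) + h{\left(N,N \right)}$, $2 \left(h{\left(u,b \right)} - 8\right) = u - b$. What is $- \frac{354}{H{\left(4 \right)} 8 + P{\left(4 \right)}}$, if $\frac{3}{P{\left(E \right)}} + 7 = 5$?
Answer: $- \frac{708}{893} \approx -0.79283$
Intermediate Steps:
$h{\left(u,b \right)} = 8 + \frac{u}{2} - \frac{b}{2}$ ($h{\left(u,b \right)} = 8 + \frac{u - b}{2} = 8 - \left(\frac{b}{2} - \frac{u}{2}\right) = 8 + \frac{u}{2} - \frac{b}{2}$)
$H{\left(N \right)} = 8 + 3 N^{2}$ ($H{\left(N \right)} = \left(N^{2} + \left(N + N\right) N\right) + \left(8 + \frac{N}{2} - \frac{N}{2}\right) = \left(N^{2} + 2 N N\right) + 8 = \left(N^{2} + 2 N^{2}\right) + 8 = 3 N^{2} + 8 = 8 + 3 N^{2}$)
$P{\left(E \right)} = - \frac{3}{2}$ ($P{\left(E \right)} = \frac{3}{-7 + 5} = \frac{3}{-2} = 3 \left(- \frac{1}{2}\right) = - \frac{3}{2}$)
$- \frac{354}{H{\left(4 \right)} 8 + P{\left(4 \right)}} = - \frac{354}{\left(8 + 3 \cdot 4^{2}\right) 8 - \frac{3}{2}} = - \frac{354}{\left(8 + 3 \cdot 16\right) 8 - \frac{3}{2}} = - \frac{354}{\left(8 + 48\right) 8 - \frac{3}{2}} = - \frac{354}{56 \cdot 8 - \frac{3}{2}} = - \frac{354}{448 - \frac{3}{2}} = - \frac{354}{\frac{893}{2}} = \left(-354\right) \frac{2}{893} = - \frac{708}{893}$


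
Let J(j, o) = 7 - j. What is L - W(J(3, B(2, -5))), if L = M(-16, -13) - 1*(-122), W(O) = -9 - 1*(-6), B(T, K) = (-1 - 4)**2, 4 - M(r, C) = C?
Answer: 142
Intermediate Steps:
M(r, C) = 4 - C
B(T, K) = 25 (B(T, K) = (-5)**2 = 25)
W(O) = -3 (W(O) = -9 + 6 = -3)
L = 139 (L = (4 - 1*(-13)) - 1*(-122) = (4 + 13) + 122 = 17 + 122 = 139)
L - W(J(3, B(2, -5))) = 139 - 1*(-3) = 139 + 3 = 142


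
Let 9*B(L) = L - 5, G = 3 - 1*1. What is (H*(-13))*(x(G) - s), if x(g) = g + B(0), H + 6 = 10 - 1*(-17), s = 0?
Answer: -1183/3 ≈ -394.33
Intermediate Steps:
G = 2 (G = 3 - 1 = 2)
B(L) = -5/9 + L/9 (B(L) = (L - 5)/9 = (-5 + L)/9 = -5/9 + L/9)
H = 21 (H = -6 + (10 - 1*(-17)) = -6 + (10 + 17) = -6 + 27 = 21)
x(g) = -5/9 + g (x(g) = g + (-5/9 + (⅑)*0) = g + (-5/9 + 0) = g - 5/9 = -5/9 + g)
(H*(-13))*(x(G) - s) = (21*(-13))*((-5/9 + 2) - 1*0) = -273*(13/9 + 0) = -273*13/9 = -1183/3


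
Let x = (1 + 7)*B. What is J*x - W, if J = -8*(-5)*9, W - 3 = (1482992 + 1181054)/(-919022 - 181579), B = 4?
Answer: 12678285763/1100601 ≈ 11519.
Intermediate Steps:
W = 637757/1100601 (W = 3 + (1482992 + 1181054)/(-919022 - 181579) = 3 + 2664046/(-1100601) = 3 + 2664046*(-1/1100601) = 3 - 2664046/1100601 = 637757/1100601 ≈ 0.57946)
x = 32 (x = (1 + 7)*4 = 8*4 = 32)
J = 360 (J = 40*9 = 360)
J*x - W = 360*32 - 1*637757/1100601 = 11520 - 637757/1100601 = 12678285763/1100601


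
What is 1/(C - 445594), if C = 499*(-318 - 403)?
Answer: -1/805373 ≈ -1.2417e-6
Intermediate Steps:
C = -359779 (C = 499*(-721) = -359779)
1/(C - 445594) = 1/(-359779 - 445594) = 1/(-805373) = -1/805373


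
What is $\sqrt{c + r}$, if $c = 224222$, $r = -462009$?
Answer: $i \sqrt{237787} \approx 487.63 i$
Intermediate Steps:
$\sqrt{c + r} = \sqrt{224222 - 462009} = \sqrt{-237787} = i \sqrt{237787}$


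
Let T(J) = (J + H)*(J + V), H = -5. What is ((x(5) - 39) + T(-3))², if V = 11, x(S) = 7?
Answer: 9216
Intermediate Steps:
T(J) = (-5 + J)*(11 + J) (T(J) = (J - 5)*(J + 11) = (-5 + J)*(11 + J))
((x(5) - 39) + T(-3))² = ((7 - 39) + (-55 + (-3)² + 6*(-3)))² = (-32 + (-55 + 9 - 18))² = (-32 - 64)² = (-96)² = 9216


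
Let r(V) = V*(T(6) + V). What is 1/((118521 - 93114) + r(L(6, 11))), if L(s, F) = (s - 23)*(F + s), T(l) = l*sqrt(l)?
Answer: 13616/1480908581 + 867*sqrt(6)/5923634324 ≈ 9.5529e-6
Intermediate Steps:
T(l) = l**(3/2)
L(s, F) = (-23 + s)*(F + s)
r(V) = V*(V + 6*sqrt(6)) (r(V) = V*(6**(3/2) + V) = V*(6*sqrt(6) + V) = V*(V + 6*sqrt(6)))
1/((118521 - 93114) + r(L(6, 11))) = 1/((118521 - 93114) + (6**2 - 23*11 - 23*6 + 11*6)*((6**2 - 23*11 - 23*6 + 11*6) + 6*sqrt(6))) = 1/(25407 + (36 - 253 - 138 + 66)*((36 - 253 - 138 + 66) + 6*sqrt(6))) = 1/(25407 - 289*(-289 + 6*sqrt(6))) = 1/(25407 + (83521 - 1734*sqrt(6))) = 1/(108928 - 1734*sqrt(6))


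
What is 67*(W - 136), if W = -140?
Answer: -18492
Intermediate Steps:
67*(W - 136) = 67*(-140 - 136) = 67*(-276) = -18492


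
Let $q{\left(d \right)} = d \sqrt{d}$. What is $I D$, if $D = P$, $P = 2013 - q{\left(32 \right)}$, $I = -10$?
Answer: $-20130 + 1280 \sqrt{2} \approx -18320.0$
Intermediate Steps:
$q{\left(d \right)} = d^{\frac{3}{2}}$
$P = 2013 - 128 \sqrt{2}$ ($P = 2013 - 32^{\frac{3}{2}} = 2013 - 128 \sqrt{2} \approx 1832.0$)
$D = 2013 - 128 \sqrt{2} \approx 1832.0$
$I D = - 10 \left(2013 - 128 \sqrt{2}\right) = -20130 + 1280 \sqrt{2}$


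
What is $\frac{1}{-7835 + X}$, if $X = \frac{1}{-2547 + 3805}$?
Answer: $- \frac{1258}{9856429} \approx -0.00012763$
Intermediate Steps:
$X = \frac{1}{1258} \approx 0.00079491$
$\frac{1}{-7835 + X} = \frac{1}{-7835 + \frac{1}{1258}} = \frac{1}{- \frac{9856429}{1258}} = - \frac{1258}{9856429}$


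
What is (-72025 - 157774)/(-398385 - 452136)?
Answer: 229799/850521 ≈ 0.27019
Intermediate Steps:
(-72025 - 157774)/(-398385 - 452136) = -229799/(-850521) = -229799*(-1/850521) = 229799/850521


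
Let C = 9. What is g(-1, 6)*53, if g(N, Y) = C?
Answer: 477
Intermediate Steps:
g(N, Y) = 9
g(-1, 6)*53 = 9*53 = 477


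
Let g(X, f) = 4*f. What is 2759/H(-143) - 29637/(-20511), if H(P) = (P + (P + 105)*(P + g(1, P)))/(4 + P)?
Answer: -784998868/61594533 ≈ -12.745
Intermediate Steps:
H(P) = (P + 5*P*(105 + P))/(4 + P) (H(P) = (P + (P + 105)*(P + 4*P))/(4 + P) = (P + (105 + P)*(5*P))/(4 + P) = (P + 5*P*(105 + P))/(4 + P))
2759/H(-143) - 29637/(-20511) = 2759/((-143*(526 + 5*(-143))/(4 - 143))) - 29637/(-20511) = 2759/((-143*(526 - 715)/(-139))) - 29637*(-1/20511) = 2759/((-143*(-1/139)*(-189))) + 3293/2279 = 2759/(-27027/139) + 3293/2279 = 2759*(-139/27027) + 3293/2279 = -383501/27027 + 3293/2279 = -784998868/61594533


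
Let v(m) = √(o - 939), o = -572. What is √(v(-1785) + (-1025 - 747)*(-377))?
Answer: √(668044 + I*√1511) ≈ 817.34 + 0.024*I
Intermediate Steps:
v(m) = I*√1511 (v(m) = √(-572 - 939) = √(-1511) = I*√1511)
√(v(-1785) + (-1025 - 747)*(-377)) = √(I*√1511 + (-1025 - 747)*(-377)) = √(I*√1511 - 1772*(-377)) = √(I*√1511 + 668044) = √(668044 + I*√1511)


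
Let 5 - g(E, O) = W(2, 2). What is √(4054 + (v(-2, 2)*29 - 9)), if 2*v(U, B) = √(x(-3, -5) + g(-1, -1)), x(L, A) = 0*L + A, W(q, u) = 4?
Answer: √(4045 + 29*I) ≈ 63.601 + 0.228*I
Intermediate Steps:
g(E, O) = 1 (g(E, O) = 5 - 1*4 = 5 - 4 = 1)
x(L, A) = A (x(L, A) = 0 + A = A)
v(U, B) = I (v(U, B) = √(-5 + 1)/2 = √(-4)/2 = (2*I)/2 = I)
√(4054 + (v(-2, 2)*29 - 9)) = √(4054 + (I*29 - 9)) = √(4054 + (29*I - 9)) = √(4054 + (-9 + 29*I)) = √(4045 + 29*I)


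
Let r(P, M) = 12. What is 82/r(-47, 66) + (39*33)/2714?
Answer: 29749/4071 ≈ 7.3075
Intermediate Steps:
82/r(-47, 66) + (39*33)/2714 = 82/12 + (39*33)/2714 = 82*(1/12) + 1287*(1/2714) = 41/6 + 1287/2714 = 29749/4071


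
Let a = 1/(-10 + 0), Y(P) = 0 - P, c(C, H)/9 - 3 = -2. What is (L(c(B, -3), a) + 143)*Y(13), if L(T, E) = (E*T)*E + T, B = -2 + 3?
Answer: -197717/100 ≈ -1977.2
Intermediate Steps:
B = 1
c(C, H) = 9 (c(C, H) = 27 + 9*(-2) = 27 - 18 = 9)
Y(P) = -P
a = -⅒ (a = 1/(-10) = -⅒ ≈ -0.10000)
L(T, E) = T + T*E² (L(T, E) = T*E² + T = T + T*E²)
(L(c(B, -3), a) + 143)*Y(13) = (9*(1 + (-⅒)²) + 143)*(-1*13) = (9*(1 + 1/100) + 143)*(-13) = (9*(101/100) + 143)*(-13) = (909/100 + 143)*(-13) = (15209/100)*(-13) = -197717/100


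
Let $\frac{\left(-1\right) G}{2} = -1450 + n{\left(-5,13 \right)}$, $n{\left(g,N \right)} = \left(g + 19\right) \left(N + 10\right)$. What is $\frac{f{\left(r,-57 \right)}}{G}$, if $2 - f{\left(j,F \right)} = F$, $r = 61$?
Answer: $\frac{59}{2256} \approx 0.026152$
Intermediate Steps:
$n{\left(g,N \right)} = \left(10 + N\right) \left(19 + g\right)$ ($n{\left(g,N \right)} = \left(19 + g\right) \left(10 + N\right) = \left(10 + N\right) \left(19 + g\right)$)
$f{\left(j,F \right)} = 2 - F$
$G = 2256$ ($G = - 2 \left(-1450 + \left(190 + 10 \left(-5\right) + 19 \cdot 13 + 13 \left(-5\right)\right)\right) = - 2 \left(-1450 + \left(190 - 50 + 247 - 65\right)\right) = - 2 \left(-1450 + 322\right) = \left(-2\right) \left(-1128\right) = 2256$)
$\frac{f{\left(r,-57 \right)}}{G} = \frac{2 - -57}{2256} = \left(2 + 57\right) \frac{1}{2256} = 59 \cdot \frac{1}{2256} = \frac{59}{2256}$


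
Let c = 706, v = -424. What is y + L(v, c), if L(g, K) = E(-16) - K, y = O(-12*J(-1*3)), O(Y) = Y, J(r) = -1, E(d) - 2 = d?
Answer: -708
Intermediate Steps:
E(d) = 2 + d
y = 12 (y = -12*(-1) = 12)
L(g, K) = -14 - K (L(g, K) = (2 - 16) - K = -14 - K)
y + L(v, c) = 12 + (-14 - 1*706) = 12 + (-14 - 706) = 12 - 720 = -708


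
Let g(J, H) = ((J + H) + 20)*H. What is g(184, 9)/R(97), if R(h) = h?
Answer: 1917/97 ≈ 19.763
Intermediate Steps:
g(J, H) = H*(20 + H + J) (g(J, H) = ((H + J) + 20)*H = (20 + H + J)*H = H*(20 + H + J))
g(184, 9)/R(97) = (9*(20 + 9 + 184))/97 = (9*213)*(1/97) = 1917*(1/97) = 1917/97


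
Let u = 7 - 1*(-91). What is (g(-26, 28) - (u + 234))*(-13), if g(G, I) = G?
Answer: 4654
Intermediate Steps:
u = 98 (u = 7 + 91 = 98)
(g(-26, 28) - (u + 234))*(-13) = (-26 - (98 + 234))*(-13) = (-26 - 1*332)*(-13) = (-26 - 332)*(-13) = -358*(-13) = 4654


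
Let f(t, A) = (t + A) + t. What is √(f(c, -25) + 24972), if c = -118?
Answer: √24711 ≈ 157.20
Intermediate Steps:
f(t, A) = A + 2*t (f(t, A) = (A + t) + t = A + 2*t)
√(f(c, -25) + 24972) = √((-25 + 2*(-118)) + 24972) = √((-25 - 236) + 24972) = √(-261 + 24972) = √24711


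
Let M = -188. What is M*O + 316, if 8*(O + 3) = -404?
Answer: 10374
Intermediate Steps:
O = -107/2 (O = -3 + (⅛)*(-404) = -3 - 101/2 = -107/2 ≈ -53.500)
M*O + 316 = -188*(-107/2) + 316 = 10058 + 316 = 10374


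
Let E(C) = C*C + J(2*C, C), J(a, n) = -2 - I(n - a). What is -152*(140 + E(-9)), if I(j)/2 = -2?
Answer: -33896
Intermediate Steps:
I(j) = -4 (I(j) = 2*(-2) = -4)
J(a, n) = 2 (J(a, n) = -2 - 1*(-4) = -2 + 4 = 2)
E(C) = 2 + C² (E(C) = C*C + 2 = C² + 2 = 2 + C²)
-152*(140 + E(-9)) = -152*(140 + (2 + (-9)²)) = -152*(140 + (2 + 81)) = -152*(140 + 83) = -152*223 = -33896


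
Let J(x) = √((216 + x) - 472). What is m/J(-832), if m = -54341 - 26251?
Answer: 10074*I*√17/17 ≈ 2443.3*I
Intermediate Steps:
m = -80592
J(x) = √(-256 + x)
m/J(-832) = -80592/√(-256 - 832) = -80592*(-I*√17/136) = -(-10074)*I*√17/17 = 10074*I*√17/17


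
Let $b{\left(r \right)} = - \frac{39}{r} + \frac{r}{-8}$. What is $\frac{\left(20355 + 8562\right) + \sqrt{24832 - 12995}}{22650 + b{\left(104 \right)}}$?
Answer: $\frac{231336}{181093} + \frac{8 \sqrt{11837}}{181093} \approx 1.2822$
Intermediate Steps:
$b{\left(r \right)} = - \frac{39}{r} - \frac{r}{8}$ ($b{\left(r \right)} = - \frac{39}{r} + r \left(- \frac{1}{8}\right) = - \frac{39}{r} - \frac{r}{8}$)
$\frac{\left(20355 + 8562\right) + \sqrt{24832 - 12995}}{22650 + b{\left(104 \right)}} = \frac{\left(20355 + 8562\right) + \sqrt{24832 - 12995}}{22650 - \left(13 + \frac{39}{104}\right)} = \frac{28917 + \sqrt{11837}}{22650 - \frac{107}{8}} = \frac{28917 + \sqrt{11837}}{\frac{181093}{8}} = \left(28917 + \sqrt{11837}\right) \frac{8}{181093} = \frac{231336}{181093} + \frac{8 \sqrt{11837}}{181093}$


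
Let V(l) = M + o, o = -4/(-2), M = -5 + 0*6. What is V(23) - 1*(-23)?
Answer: 20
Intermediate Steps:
M = -5 (M = -5 + 0 = -5)
o = 2 (o = -4*(-½) = 2)
V(l) = -3 (V(l) = -5 + 2 = -3)
V(23) - 1*(-23) = -3 - 1*(-23) = -3 + 23 = 20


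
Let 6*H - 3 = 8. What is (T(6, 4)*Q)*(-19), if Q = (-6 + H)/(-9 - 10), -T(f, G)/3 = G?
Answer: 50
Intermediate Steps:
H = 11/6 (H = 1/2 + (1/6)*8 = 1/2 + 4/3 = 11/6 ≈ 1.8333)
T(f, G) = -3*G
Q = 25/114 (Q = (-6 + 11/6)/(-9 - 10) = -25/6/(-19) = -25/6*(-1/19) = 25/114 ≈ 0.21930)
(T(6, 4)*Q)*(-19) = (-3*4*(25/114))*(-19) = -12*25/114*(-19) = -50/19*(-19) = 50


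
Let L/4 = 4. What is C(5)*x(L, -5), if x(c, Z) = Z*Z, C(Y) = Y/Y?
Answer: 25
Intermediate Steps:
L = 16 (L = 4*4 = 16)
C(Y) = 1
x(c, Z) = Z**2
C(5)*x(L, -5) = 1*(-5)**2 = 1*25 = 25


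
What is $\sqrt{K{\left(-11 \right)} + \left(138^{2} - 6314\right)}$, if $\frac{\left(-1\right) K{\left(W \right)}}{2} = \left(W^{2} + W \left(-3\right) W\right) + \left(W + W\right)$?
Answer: $\sqrt{13258} \approx 115.14$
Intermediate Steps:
$K{\left(W \right)} = - 4 W + 4 W^{2}$ ($K{\left(W \right)} = - 2 \left(\left(W^{2} + W \left(-3\right) W\right) + \left(W + W\right)\right) = - 2 \left(\left(W^{2} + - 3 W W\right) + 2 W\right) = - 2 \left(\left(W^{2} - 3 W^{2}\right) + 2 W\right) = - 2 \left(- 2 W^{2} + 2 W\right) = - 4 W + 4 W^{2}$)
$\sqrt{K{\left(-11 \right)} + \left(138^{2} - 6314\right)} = \sqrt{4 \left(-11\right) \left(-1 - 11\right) + \left(138^{2} - 6314\right)} = \sqrt{4 \left(-11\right) \left(-12\right) + \left(19044 - 6314\right)} = \sqrt{528 + 12730} = \sqrt{13258}$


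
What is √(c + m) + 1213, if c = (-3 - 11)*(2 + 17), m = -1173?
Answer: 1213 + I*√1439 ≈ 1213.0 + 37.934*I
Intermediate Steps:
c = -266 (c = -14*19 = -266)
√(c + m) + 1213 = √(-266 - 1173) + 1213 = √(-1439) + 1213 = I*√1439 + 1213 = 1213 + I*√1439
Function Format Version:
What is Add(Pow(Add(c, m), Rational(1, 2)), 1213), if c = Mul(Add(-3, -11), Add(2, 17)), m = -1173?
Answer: Add(1213, Mul(I, Pow(1439, Rational(1, 2)))) ≈ Add(1213.0, Mul(37.934, I))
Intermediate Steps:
c = -266 (c = Mul(-14, 19) = -266)
Add(Pow(Add(c, m), Rational(1, 2)), 1213) = Add(Pow(Add(-266, -1173), Rational(1, 2)), 1213) = Add(Pow(-1439, Rational(1, 2)), 1213) = Add(Mul(I, Pow(1439, Rational(1, 2))), 1213) = Add(1213, Mul(I, Pow(1439, Rational(1, 2))))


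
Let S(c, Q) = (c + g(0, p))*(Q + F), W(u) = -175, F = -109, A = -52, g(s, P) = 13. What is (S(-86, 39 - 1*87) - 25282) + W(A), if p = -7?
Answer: -13996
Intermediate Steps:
S(c, Q) = (-109 + Q)*(13 + c) (S(c, Q) = (c + 13)*(Q - 109) = (13 + c)*(-109 + Q) = (-109 + Q)*(13 + c))
(S(-86, 39 - 1*87) - 25282) + W(A) = ((-1417 - 109*(-86) + 13*(39 - 1*87) + (39 - 1*87)*(-86)) - 25282) - 175 = ((-1417 + 9374 + 13*(39 - 87) + (39 - 87)*(-86)) - 25282) - 175 = ((-1417 + 9374 + 13*(-48) - 48*(-86)) - 25282) - 175 = ((-1417 + 9374 - 624 + 4128) - 25282) - 175 = (11461 - 25282) - 175 = -13821 - 175 = -13996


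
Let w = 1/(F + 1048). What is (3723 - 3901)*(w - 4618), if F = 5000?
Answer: 2485740007/3024 ≈ 8.2200e+5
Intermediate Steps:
w = 1/6048 (w = 1/(5000 + 1048) = 1/6048 ≈ 0.00016534)
(3723 - 3901)*(w - 4618) = (3723 - 3901)*(1/6048 - 4618) = -178*(-27929663/6048) = 2485740007/3024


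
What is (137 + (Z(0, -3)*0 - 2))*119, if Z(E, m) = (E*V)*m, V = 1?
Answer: 16065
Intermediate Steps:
Z(E, m) = E*m (Z(E, m) = (E*1)*m = E*m)
(137 + (Z(0, -3)*0 - 2))*119 = (137 + ((0*(-3))*0 - 2))*119 = (137 + (0*0 - 2))*119 = (137 + (0 - 2))*119 = (137 - 2)*119 = 135*119 = 16065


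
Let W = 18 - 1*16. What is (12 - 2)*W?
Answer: 20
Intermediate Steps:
W = 2 (W = 18 - 16 = 2)
(12 - 2)*W = (12 - 2)*2 = 10*2 = 20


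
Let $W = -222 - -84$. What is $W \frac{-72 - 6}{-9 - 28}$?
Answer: $- \frac{10764}{37} \approx -290.92$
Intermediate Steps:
$W = -138$ ($W = -222 + 84 = -138$)
$W \frac{-72 - 6}{-9 - 28} = - 138 \frac{-72 - 6}{-9 - 28} = - 138 \left(- \frac{78}{-37}\right) = - 138 \left(\left(-78\right) \left(- \frac{1}{37}\right)\right) = \left(-138\right) \frac{78}{37} = - \frac{10764}{37}$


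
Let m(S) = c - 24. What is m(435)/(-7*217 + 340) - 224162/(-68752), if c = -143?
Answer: 137884291/40529304 ≈ 3.4021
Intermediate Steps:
m(S) = -167 (m(S) = -143 - 24 = -167)
m(435)/(-7*217 + 340) - 224162/(-68752) = -167/(-7*217 + 340) - 224162/(-68752) = -167/(-1519 + 340) - 224162*(-1/68752) = -167/(-1179) + 112081/34376 = -167*(-1/1179) + 112081/34376 = 167/1179 + 112081/34376 = 137884291/40529304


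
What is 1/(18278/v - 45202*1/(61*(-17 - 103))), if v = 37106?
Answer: 67903980/452765093 ≈ 0.14998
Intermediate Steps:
1/(18278/v - 45202*1/(61*(-17 - 103))) = 1/(18278/37106 - 45202*1/(61*(-17 - 103))) = 1/(18278*(1/37106) - 45202/(61*(-120))) = 1/(9139/18553 - 45202/(-7320)) = 1/(9139/18553 - 45202*(-1/7320)) = 1/(9139/18553 + 22601/3660) = 1/(452765093/67903980) = 67903980/452765093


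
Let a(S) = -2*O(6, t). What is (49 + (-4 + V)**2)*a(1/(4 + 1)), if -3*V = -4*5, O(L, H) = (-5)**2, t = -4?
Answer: -25250/9 ≈ -2805.6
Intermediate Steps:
O(L, H) = 25
V = 20/3 (V = -(-4)*5/3 = -1/3*(-20) = 20/3 ≈ 6.6667)
a(S) = -50 (a(S) = -2*25 = -50)
(49 + (-4 + V)**2)*a(1/(4 + 1)) = (49 + (-4 + 20/3)**2)*(-50) = (49 + (8/3)**2)*(-50) = (49 + 64/9)*(-50) = (505/9)*(-50) = -25250/9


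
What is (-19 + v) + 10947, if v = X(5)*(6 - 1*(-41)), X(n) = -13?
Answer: 10317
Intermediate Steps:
v = -611 (v = -13*(6 - 1*(-41)) = -13*(6 + 41) = -13*47 = -611)
(-19 + v) + 10947 = (-19 - 611) + 10947 = -630 + 10947 = 10317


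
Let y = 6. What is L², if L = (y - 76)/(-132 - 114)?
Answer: 1225/15129 ≈ 0.080970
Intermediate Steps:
L = 35/123 (L = (6 - 76)/(-132 - 114) = -70/(-246) = -70*(-1/246) = 35/123 ≈ 0.28455)
L² = (35/123)² = 1225/15129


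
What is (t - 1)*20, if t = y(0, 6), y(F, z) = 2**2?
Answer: 60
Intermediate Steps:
y(F, z) = 4
t = 4
(t - 1)*20 = (4 - 1)*20 = 3*20 = 60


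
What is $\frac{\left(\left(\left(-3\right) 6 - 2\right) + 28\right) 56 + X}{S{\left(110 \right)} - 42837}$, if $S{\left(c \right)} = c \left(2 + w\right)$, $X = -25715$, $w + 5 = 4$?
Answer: $\frac{25267}{42727} \approx 0.59136$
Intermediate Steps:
$w = -1$ ($w = -5 + 4 = -1$)
$S{\left(c \right)} = c$ ($S{\left(c \right)} = c \left(2 - 1\right) = c 1 = c$)
$\frac{\left(\left(\left(-3\right) 6 - 2\right) + 28\right) 56 + X}{S{\left(110 \right)} - 42837} = \frac{\left(\left(\left(-3\right) 6 - 2\right) + 28\right) 56 - 25715}{110 - 42837} = \frac{\left(\left(-18 - 2\right) + 28\right) 56 - 25715}{-42727} = \left(\left(-20 + 28\right) 56 - 25715\right) \left(- \frac{1}{42727}\right) = \left(8 \cdot 56 - 25715\right) \left(- \frac{1}{42727}\right) = \left(448 - 25715\right) \left(- \frac{1}{42727}\right) = \left(-25267\right) \left(- \frac{1}{42727}\right) = \frac{25267}{42727}$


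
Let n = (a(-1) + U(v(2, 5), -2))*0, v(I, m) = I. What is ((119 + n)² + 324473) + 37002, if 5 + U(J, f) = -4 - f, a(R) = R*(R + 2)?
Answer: 375636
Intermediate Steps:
a(R) = R*(2 + R)
U(J, f) = -9 - f (U(J, f) = -5 + (-4 - f) = -9 - f)
n = 0 (n = (-(2 - 1) + (-9 - 1*(-2)))*0 = (-1*1 + (-9 + 2))*0 = (-1 - 7)*0 = -8*0 = 0)
((119 + n)² + 324473) + 37002 = ((119 + 0)² + 324473) + 37002 = (119² + 324473) + 37002 = (14161 + 324473) + 37002 = 338634 + 37002 = 375636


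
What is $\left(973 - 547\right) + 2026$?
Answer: $2452$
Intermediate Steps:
$\left(973 - 547\right) + 2026 = 426 + 2026 = 2452$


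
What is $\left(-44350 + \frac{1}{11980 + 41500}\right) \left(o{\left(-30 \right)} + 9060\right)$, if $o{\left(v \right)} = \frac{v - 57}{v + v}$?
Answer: $- \frac{429845828720771}{1069600} \approx -4.0188 \cdot 10^{8}$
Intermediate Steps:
$o{\left(v \right)} = \frac{-57 + v}{2 v}$
$\left(-44350 + \frac{1}{11980 + 41500}\right) \left(o{\left(-30 \right)} + 9060\right) = \left(-44350 + \frac{1}{11980 + 41500}\right) \left(\frac{-57 - 30}{2 \left(-30\right)} + 9060\right) = \left(-44350 + \frac{1}{53480}\right) \left(\frac{1}{2} \left(- \frac{1}{30}\right) \left(-87\right) + 9060\right) = \left(-44350 + \frac{1}{53480}\right) \left(\frac{29}{20} + 9060\right) = \left(- \frac{2371837999}{53480}\right) \frac{181229}{20} = - \frac{429845828720771}{1069600}$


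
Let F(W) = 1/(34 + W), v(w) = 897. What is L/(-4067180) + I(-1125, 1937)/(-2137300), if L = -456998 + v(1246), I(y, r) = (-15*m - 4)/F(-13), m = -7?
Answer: 24154954463/217319595350 ≈ 0.11115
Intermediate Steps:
I(y, r) = 2121 (I(y, r) = (-15*(-7) - 4)/(1/(34 - 13)) = (105 - 4)/(1/21) = 101/(1/21) = 101*21 = 2121)
L = -456101 (L = -456998 + 897 = -456101)
L/(-4067180) + I(-1125, 1937)/(-2137300) = -456101/(-4067180) + 2121/(-2137300) = -456101*(-1/4067180) + 2121*(-1/2137300) = 456101/4067180 - 2121/2137300 = 24154954463/217319595350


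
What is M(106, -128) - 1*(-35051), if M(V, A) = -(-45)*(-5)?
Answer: 34826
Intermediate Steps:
M(V, A) = -225 (M(V, A) = -5*45 = -225)
M(106, -128) - 1*(-35051) = -225 - 1*(-35051) = -225 + 35051 = 34826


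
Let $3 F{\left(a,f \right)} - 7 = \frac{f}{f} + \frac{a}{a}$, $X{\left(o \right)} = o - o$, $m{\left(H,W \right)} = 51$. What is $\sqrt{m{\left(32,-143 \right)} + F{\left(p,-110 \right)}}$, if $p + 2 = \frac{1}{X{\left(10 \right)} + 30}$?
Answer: $3 \sqrt{6} \approx 7.3485$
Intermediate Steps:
$X{\left(o \right)} = 0$
$p = - \frac{59}{30}$ ($p = -2 + \frac{1}{0 + 30} = -2 + \frac{1}{30} = - \frac{59}{30} \approx -1.9667$)
$F{\left(a,f \right)} = 3$ ($F{\left(a,f \right)} = \frac{7}{3} + \frac{\frac{f}{f} + \frac{a}{a}}{3} = \frac{7}{3} + \frac{1 + 1}{3} = \frac{7}{3} + \frac{1}{3} \cdot 2 = \frac{7}{3} + \frac{2}{3} = 3$)
$\sqrt{m{\left(32,-143 \right)} + F{\left(p,-110 \right)}} = \sqrt{51 + 3} = \sqrt{54} = 3 \sqrt{6}$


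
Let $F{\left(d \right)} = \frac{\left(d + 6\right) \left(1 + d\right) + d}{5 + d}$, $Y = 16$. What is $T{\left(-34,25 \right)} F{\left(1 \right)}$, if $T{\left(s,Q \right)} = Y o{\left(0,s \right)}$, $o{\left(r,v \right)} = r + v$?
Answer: $-1360$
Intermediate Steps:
$F{\left(d \right)} = \frac{d + \left(1 + d\right) \left(6 + d\right)}{5 + d}$ ($F{\left(d \right)} = \frac{\left(6 + d\right) \left(1 + d\right) + d}{5 + d} = \frac{\left(1 + d\right) \left(6 + d\right) + d}{5 + d} = \frac{d + \left(1 + d\right) \left(6 + d\right)}{5 + d}$)
$T{\left(s,Q \right)} = 16 s$ ($T{\left(s,Q \right)} = 16 \left(0 + s\right) = 16 s$)
$T{\left(-34,25 \right)} F{\left(1 \right)} = 16 \left(-34\right) \frac{6 + 1^{2} + 8 \cdot 1}{5 + 1} = - 544 \frac{6 + 1 + 8}{6} = - 544 \cdot \frac{1}{6} \cdot 15 = \left(-544\right) \frac{5}{2} = -1360$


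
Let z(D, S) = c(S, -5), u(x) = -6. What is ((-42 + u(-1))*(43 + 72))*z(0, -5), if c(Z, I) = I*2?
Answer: 55200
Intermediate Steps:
c(Z, I) = 2*I
z(D, S) = -10 (z(D, S) = 2*(-5) = -10)
((-42 + u(-1))*(43 + 72))*z(0, -5) = ((-42 - 6)*(43 + 72))*(-10) = -48*115*(-10) = -5520*(-10) = 55200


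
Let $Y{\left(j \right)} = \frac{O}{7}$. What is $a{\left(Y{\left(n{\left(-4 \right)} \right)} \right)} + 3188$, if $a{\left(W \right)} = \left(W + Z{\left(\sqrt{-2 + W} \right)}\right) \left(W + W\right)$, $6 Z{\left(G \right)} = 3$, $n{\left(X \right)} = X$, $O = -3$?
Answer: $\frac{156209}{49} \approx 3187.9$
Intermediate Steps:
$Y{\left(j \right)} = - \frac{3}{7}$
$Z{\left(G \right)} = \frac{1}{2}$ ($Z{\left(G \right)} = \frac{1}{6} \cdot 3 = \frac{1}{2}$)
$a{\left(W \right)} = 2 W \left(\frac{1}{2} + W\right)$ ($a{\left(W \right)} = \left(W + \frac{1}{2}\right) \left(W + W\right) = \left(\frac{1}{2} + W\right) 2 W = 2 W \left(\frac{1}{2} + W\right)$)
$a{\left(Y{\left(n{\left(-4 \right)} \right)} \right)} + 3188 = - \frac{3 \left(1 + 2 \left(- \frac{3}{7}\right)\right)}{7} + 3188 = - \frac{3 \left(1 - \frac{6}{7}\right)}{7} + 3188 = \left(- \frac{3}{7}\right) \frac{1}{7} + 3188 = - \frac{3}{49} + 3188 = \frac{156209}{49}$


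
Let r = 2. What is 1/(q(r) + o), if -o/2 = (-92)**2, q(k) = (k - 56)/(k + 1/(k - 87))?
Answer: -169/2865422 ≈ -5.8979e-5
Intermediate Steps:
q(k) = (-56 + k)/(k + 1/(-87 + k))
o = -16928 (o = -2*(-92)**2 = -2*8464 = -16928)
1/(q(r) + o) = 1/((4872 + 2**2 - 143*2)/(1 + 2**2 - 87*2) - 16928) = 1/((4872 + 4 - 286)/(1 + 4 - 174) - 16928) = 1/(4590/(-169) - 16928) = 1/(-1/169*4590 - 16928) = 1/(-4590/169 - 16928) = 1/(-2865422/169) = -169/2865422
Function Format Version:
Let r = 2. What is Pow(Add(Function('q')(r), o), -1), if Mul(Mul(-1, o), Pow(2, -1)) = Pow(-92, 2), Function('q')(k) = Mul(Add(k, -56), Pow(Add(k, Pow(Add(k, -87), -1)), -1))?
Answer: Rational(-169, 2865422) ≈ -5.8979e-5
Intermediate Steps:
Function('q')(k) = Mul(Pow(Add(k, Pow(Add(-87, k), -1)), -1), Add(-56, k)) (Function('q')(k) = Mul(Add(-56, k), Pow(Add(k, Pow(Add(-87, k), -1)), -1)) = Mul(Pow(Add(k, Pow(Add(-87, k), -1)), -1), Add(-56, k)))
o = -16928 (o = Mul(-2, Pow(-92, 2)) = Mul(-2, 8464) = -16928)
Pow(Add(Function('q')(r), o), -1) = Pow(Add(Mul(Pow(Add(1, Pow(2, 2), Mul(-87, 2)), -1), Add(4872, Pow(2, 2), Mul(-143, 2))), -16928), -1) = Pow(Add(Mul(Pow(Add(1, 4, -174), -1), Add(4872, 4, -286)), -16928), -1) = Pow(Add(Mul(Pow(-169, -1), 4590), -16928), -1) = Pow(Add(Mul(Rational(-1, 169), 4590), -16928), -1) = Pow(Add(Rational(-4590, 169), -16928), -1) = Pow(Rational(-2865422, 169), -1) = Rational(-169, 2865422)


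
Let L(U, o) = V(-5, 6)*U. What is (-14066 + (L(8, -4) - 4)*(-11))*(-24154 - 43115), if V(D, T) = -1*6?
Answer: 907727886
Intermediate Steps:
V(D, T) = -6
L(U, o) = -6*U
(-14066 + (L(8, -4) - 4)*(-11))*(-24154 - 43115) = (-14066 + (-6*8 - 4)*(-11))*(-24154 - 43115) = (-14066 + (-48 - 4)*(-11))*(-67269) = (-14066 - 52*(-11))*(-67269) = (-14066 + 572)*(-67269) = -13494*(-67269) = 907727886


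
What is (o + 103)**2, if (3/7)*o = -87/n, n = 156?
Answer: 251698225/24336 ≈ 10343.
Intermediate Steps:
o = -203/156 (o = 7*(-87/156)/3 = 7*(-87*1/156)/3 = (7/3)*(-29/52) = -203/156 ≈ -1.3013)
(o + 103)**2 = (-203/156 + 103)**2 = (15865/156)**2 = 251698225/24336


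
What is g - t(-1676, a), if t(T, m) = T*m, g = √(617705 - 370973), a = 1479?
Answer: 2478804 + 2*√61683 ≈ 2.4793e+6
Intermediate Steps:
g = 2*√61683 (g = √246732 = 2*√61683 ≈ 496.72)
g - t(-1676, a) = 2*√61683 - (-1676)*1479 = 2*√61683 - 1*(-2478804) = 2*√61683 + 2478804 = 2478804 + 2*√61683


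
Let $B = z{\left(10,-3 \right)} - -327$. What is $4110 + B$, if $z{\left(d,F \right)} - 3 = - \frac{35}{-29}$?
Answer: $\frac{128795}{29} \approx 4441.2$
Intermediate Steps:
$z{\left(d,F \right)} = \frac{122}{29}$ ($z{\left(d,F \right)} = 3 - \frac{35}{-29} = 3 - - \frac{35}{29} = 3 + \frac{35}{29} = \frac{122}{29}$)
$B = \frac{9605}{29}$ ($B = \frac{122}{29} - -327 = \frac{122}{29} + 327 = \frac{9605}{29} \approx 331.21$)
$4110 + B = 4110 + \frac{9605}{29} = \frac{128795}{29}$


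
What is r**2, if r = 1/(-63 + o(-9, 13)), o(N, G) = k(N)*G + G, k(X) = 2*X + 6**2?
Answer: 1/33856 ≈ 2.9537e-5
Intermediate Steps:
k(X) = 36 + 2*X (k(X) = 2*X + 36 = 36 + 2*X)
o(N, G) = G + G*(36 + 2*N) (o(N, G) = (36 + 2*N)*G + G = G*(36 + 2*N) + G = G + G*(36 + 2*N))
r = 1/184 (r = 1/(-63 + 13*(37 + 2*(-9))) = 1/(-63 + 13*(37 - 18)) = 1/(-63 + 13*19) = 1/(-63 + 247) = 1/184 ≈ 0.0054348)
r**2 = (1/184)**2 = 1/33856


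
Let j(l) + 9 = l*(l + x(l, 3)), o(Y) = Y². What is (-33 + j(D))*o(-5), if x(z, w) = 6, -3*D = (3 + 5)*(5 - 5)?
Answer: -1050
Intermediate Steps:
D = 0 (D = -(3 + 5)*(5 - 5)/3 = -8*0/3 = -⅓*0 = 0)
j(l) = -9 + l*(6 + l) (j(l) = -9 + l*(l + 6) = -9 + l*(6 + l))
(-33 + j(D))*o(-5) = (-33 + (-9 + 0² + 6*0))*(-5)² = (-33 + (-9 + 0 + 0))*25 = (-33 - 9)*25 = -42*25 = -1050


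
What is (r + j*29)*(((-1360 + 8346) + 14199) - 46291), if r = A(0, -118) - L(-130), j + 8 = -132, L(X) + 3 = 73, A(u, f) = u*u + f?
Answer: 106650288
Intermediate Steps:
A(u, f) = f + u² (A(u, f) = u² + f = f + u²)
L(X) = 70 (L(X) = -3 + 73 = 70)
j = -140 (j = -8 - 132 = -140)
r = -188 (r = (-118 + 0²) - 1*70 = (-118 + 0) - 70 = -118 - 70 = -188)
(r + j*29)*(((-1360 + 8346) + 14199) - 46291) = (-188 - 140*29)*(((-1360 + 8346) + 14199) - 46291) = (-188 - 4060)*((6986 + 14199) - 46291) = -4248*(21185 - 46291) = -4248*(-25106) = 106650288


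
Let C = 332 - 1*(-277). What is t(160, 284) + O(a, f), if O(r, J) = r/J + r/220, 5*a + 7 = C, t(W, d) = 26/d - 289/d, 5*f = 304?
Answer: 4752871/2967800 ≈ 1.6015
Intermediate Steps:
f = 304/5 (f = (1/5)*304 = 304/5 ≈ 60.800)
C = 609 (C = 332 + 277 = 609)
t(W, d) = -263/d
a = 602/5 (a = -7/5 + (1/5)*609 = -7/5 + 609/5 = 602/5 ≈ 120.40)
O(r, J) = r/220 + r/J (O(r, J) = r/J + r*(1/220) = r/J + r/220 = r/220 + r/J)
t(160, 284) + O(a, f) = -263/284 + ((1/220)*(602/5) + 602/(5*(304/5))) = -263*1/284 + (301/550 + (602/5)*(5/304)) = -263/284 + (301/550 + 301/152) = -263/284 + 105651/41800 = 4752871/2967800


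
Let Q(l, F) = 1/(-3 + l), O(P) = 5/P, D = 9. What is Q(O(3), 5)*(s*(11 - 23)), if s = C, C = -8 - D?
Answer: -153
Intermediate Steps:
C = -17 (C = -8 - 1*9 = -8 - 9 = -17)
s = -17
Q(O(3), 5)*(s*(11 - 23)) = (-17*(11 - 23))/(-3 + 5/3) = (-17*(-12))/(-3 + 5*(1/3)) = 204/(-3 + 5/3) = 204/(-4/3) = -3/4*204 = -153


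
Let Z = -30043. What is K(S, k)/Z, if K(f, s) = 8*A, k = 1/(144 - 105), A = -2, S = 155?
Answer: 16/30043 ≈ 0.00053257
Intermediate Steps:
k = 1/39 ≈ 0.025641
K(f, s) = -16 (K(f, s) = 8*(-2) = -16)
K(S, k)/Z = -16/(-30043) = -16*(-1/30043) = 16/30043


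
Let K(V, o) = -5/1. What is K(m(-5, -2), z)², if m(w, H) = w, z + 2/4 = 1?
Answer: 25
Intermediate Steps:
z = ½ (z = -½ + 1 = ½ ≈ 0.50000)
K(V, o) = -5 (K(V, o) = -5*1 = -5)
K(m(-5, -2), z)² = (-5)² = 25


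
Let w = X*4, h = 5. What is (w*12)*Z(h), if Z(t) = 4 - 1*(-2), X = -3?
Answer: -864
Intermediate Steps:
w = -12 (w = -3*4 = -12)
Z(t) = 6 (Z(t) = 4 + 2 = 6)
(w*12)*Z(h) = -12*12*6 = -144*6 = -864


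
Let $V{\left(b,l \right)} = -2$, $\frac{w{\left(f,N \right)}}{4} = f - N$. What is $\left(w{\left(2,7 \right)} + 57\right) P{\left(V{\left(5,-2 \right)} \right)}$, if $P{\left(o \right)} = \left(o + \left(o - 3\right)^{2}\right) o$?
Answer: $-1702$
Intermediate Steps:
$w{\left(f,N \right)} = - 4 N + 4 f$ ($w{\left(f,N \right)} = 4 \left(f - N\right) = - 4 N + 4 f$)
$P{\left(o \right)} = o \left(o + \left(-3 + o\right)^{2}\right)$ ($P{\left(o \right)} = \left(o + \left(-3 + o\right)^{2}\right) o = o \left(o + \left(-3 + o\right)^{2}\right)$)
$\left(w{\left(2,7 \right)} + 57\right) P{\left(V{\left(5,-2 \right)} \right)} = \left(\left(\left(-4\right) 7 + 4 \cdot 2\right) + 57\right) \left(- 2 \left(-2 + \left(-3 - 2\right)^{2}\right)\right) = \left(\left(-28 + 8\right) + 57\right) \left(- 2 \left(-2 + \left(-5\right)^{2}\right)\right) = \left(-20 + 57\right) \left(- 2 \left(-2 + 25\right)\right) = 37 \left(\left(-2\right) 23\right) = 37 \left(-46\right) = -1702$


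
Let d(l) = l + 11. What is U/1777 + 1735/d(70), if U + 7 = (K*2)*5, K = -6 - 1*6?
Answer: 3072808/143937 ≈ 21.348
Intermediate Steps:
d(l) = 11 + l
K = -12 (K = -6 - 6 = -12)
U = -127 (U = -7 - 12*2*5 = -7 - 24*5 = -7 - 120 = -127)
U/1777 + 1735/d(70) = -127/1777 + 1735/(11 + 70) = -127*1/1777 + 1735/81 = -127/1777 + 1735*(1/81) = -127/1777 + 1735/81 = 3072808/143937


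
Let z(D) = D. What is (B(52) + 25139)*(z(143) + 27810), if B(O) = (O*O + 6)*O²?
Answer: 205537821987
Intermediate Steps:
B(O) = O²*(6 + O²) (B(O) = (O² + 6)*O² = (6 + O²)*O² = O²*(6 + O²))
(B(52) + 25139)*(z(143) + 27810) = (52²*(6 + 52²) + 25139)*(143 + 27810) = (2704*(6 + 2704) + 25139)*27953 = (2704*2710 + 25139)*27953 = (7327840 + 25139)*27953 = 7352979*27953 = 205537821987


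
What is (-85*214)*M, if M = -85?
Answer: 1546150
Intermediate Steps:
(-85*214)*M = -85*214*(-85) = -18190*(-85) = 1546150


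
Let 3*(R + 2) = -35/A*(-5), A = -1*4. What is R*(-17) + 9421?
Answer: 116435/12 ≈ 9702.9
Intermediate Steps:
A = -4
R = -199/12 (R = -2 + (-35/(-4)*(-5))/3 = -2 + (-35*(-¼)*(-5))/3 = -2 + ((35/4)*(-5))/3 = -2 + (⅓)*(-175/4) = -2 - 175/12 = -199/12 ≈ -16.583)
R*(-17) + 9421 = -199/12*(-17) + 9421 = 3383/12 + 9421 = 116435/12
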